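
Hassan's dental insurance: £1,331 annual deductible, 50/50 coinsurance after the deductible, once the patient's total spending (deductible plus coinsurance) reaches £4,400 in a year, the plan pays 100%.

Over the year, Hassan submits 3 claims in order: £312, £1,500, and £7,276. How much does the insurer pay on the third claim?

£4,447.50

Bill 1, £312: entire amount goes to the deductible. Cost to patient: £312. OOP to date £312. Insurer: £312 − £312 = £0.
Bill 2, £1,500: £1,019 to deductible, leaving £481; patient's 50% is £240.50. Patient owes £1,259.50 (running OOP £1,571.50). Plan pays £1,500 − £1,259.50 = £240.50.
Bill 3, £7,276: 50% coinsurance on £7,276 = £3,638. OOP would hit £5,209.50 > £4,400, so the cap limits the patient to £4,400 − £1,571.50 = £2,828.50. Insurer: £7,276 − £2,828.50 = £4,447.50.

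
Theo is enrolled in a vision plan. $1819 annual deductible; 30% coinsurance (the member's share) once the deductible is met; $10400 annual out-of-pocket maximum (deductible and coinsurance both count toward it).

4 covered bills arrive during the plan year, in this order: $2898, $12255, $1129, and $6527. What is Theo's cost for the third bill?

Bill 1, $2898: deductible takes $1819, $1079 remains; 30% of $1079 = $323.70. Cost to member: $2142.70. OOP to date $2142.70.
Bill 2, $12255: 30% coinsurance on $12255 = $3676.50. Member pays $3676.50; OOP now $5819.20.
Bill 3, $1129: deductible met; 30% of $1129 = $338.70. Member owes $338.70 (running OOP $6157.90).

$338.70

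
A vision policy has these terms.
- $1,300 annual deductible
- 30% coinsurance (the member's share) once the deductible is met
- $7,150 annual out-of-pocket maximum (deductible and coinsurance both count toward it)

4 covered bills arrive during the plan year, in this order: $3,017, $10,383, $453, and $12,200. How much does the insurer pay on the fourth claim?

#1 ($3,017): $1,300 to deductible, leaving $1,717; member's 30% is $515.10. Cost to member: $1,815.10. OOP to date $1,815.10. Plan pays $3,017 − $1,815.10 = $1,201.90.
#2 ($10,383): deductible met; 30% of $10,383 = $3,114.90. Member pays $3,114.90; OOP now $4,930. Insurer: $10,383 − $3,114.90 = $7,268.10.
#3 ($453): 30% coinsurance on $453 = $135.90. Member pays $135.90; OOP now $5,065.90. Insurer: $453 − $135.90 = $317.10.
#4 ($12,200): deductible met; 30% of $12,200 = $3,660. OOP would hit $8,725.90 > $7,150, so the cap limits the member to $7,150 − $5,065.90 = $2,084.10. Insurer: $12,200 − $2,084.10 = $10,115.90.

$10,115.90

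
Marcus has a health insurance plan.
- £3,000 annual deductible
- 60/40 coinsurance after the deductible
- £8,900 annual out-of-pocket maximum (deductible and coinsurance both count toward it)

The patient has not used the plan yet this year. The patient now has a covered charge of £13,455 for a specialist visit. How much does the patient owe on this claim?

£7,182

The full £3,000 deductible is still open; £3,000 of this bill applies to it.
The remaining £10,455 (= £13,455 − £3,000) moves to coinsurance.
Patient's 40% share of £10,455 is £4,182.
So the patient owes £3,000 + £4,182 = £7,182 before any cap.
Total out-of-pocket so far would be £0 + £7,182 = £7,182, below the £8,900 cap — no reduction.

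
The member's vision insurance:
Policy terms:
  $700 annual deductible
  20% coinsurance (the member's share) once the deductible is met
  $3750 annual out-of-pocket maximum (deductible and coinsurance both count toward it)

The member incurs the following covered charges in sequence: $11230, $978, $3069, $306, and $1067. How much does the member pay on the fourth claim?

$61.20

Bill 1, $11230: $700 to deductible, leaving $10530; coinsurance $10530 × 20% = $2106. Member pays $2806; OOP now $2806.
Bill 2, $978: 20% coinsurance on $978 = $195.60. Cost to member: $195.60. OOP to date $3001.60.
Bill 3, $3069: deductible already satisfied, so member's share is 20% × $3069 = $613.80. Cost to member: $613.80. OOP to date $3615.40.
Bill 4, $306: deductible already satisfied, so member's share is 20% × $306 = $61.20. Member pays $61.20; OOP now $3676.60.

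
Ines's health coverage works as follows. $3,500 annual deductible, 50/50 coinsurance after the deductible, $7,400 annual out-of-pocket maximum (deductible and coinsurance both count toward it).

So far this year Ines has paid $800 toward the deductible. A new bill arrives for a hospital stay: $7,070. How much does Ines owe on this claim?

Remaining deductible: $3,500 − $800 = $2,700.
After the $2,700 deductible portion, $7,070 − $2,700 = $4,370 is subject to coinsurance.
50% of $4,370 = $2,185 falls to the patient.
That puts the patient's cost at $2,700 + $2,185 = $4,885 before any cap.
Cumulative spending $800 + $4,885 = $5,685 stays under the $7,400 maximum.

$4,885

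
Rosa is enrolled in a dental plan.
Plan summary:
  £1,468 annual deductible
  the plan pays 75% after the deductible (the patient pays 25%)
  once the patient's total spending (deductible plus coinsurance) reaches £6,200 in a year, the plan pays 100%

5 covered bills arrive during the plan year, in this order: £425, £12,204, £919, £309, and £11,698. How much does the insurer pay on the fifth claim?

#1 (£425): fully absorbed by the deductible. Cost to patient: £425. OOP to date £425. Insurer: £425 − £425 = £0.
#2 (£12,204): deductible takes £1,043, £11,161 remains; 25% of £11,161 = £2,790.25. Patient pays £3,833.25; OOP now £4,258.25. Insurer: £12,204 − £3,833.25 = £8,370.75.
#3 (£919): 25% coinsurance on £919 = £229.75. Cost to patient: £229.75. OOP to date £4,488. Insurer: £919 − £229.75 = £689.25.
#4 (£309): 25% coinsurance on £309 = £77.25. Cost to patient: £77.25. OOP to date £4,565.25. Plan pays £309 − £77.25 = £231.75.
#5 (£11,698): 25% coinsurance on £11,698 = £2,924.50. Adding that to £4,565.25 gives £7,489.75, past the £6,200 cap; patient pays only £6,200 − £4,565.25 = £1,634.75. Insurer: £11,698 − £1,634.75 = £10,063.25.

£10,063.25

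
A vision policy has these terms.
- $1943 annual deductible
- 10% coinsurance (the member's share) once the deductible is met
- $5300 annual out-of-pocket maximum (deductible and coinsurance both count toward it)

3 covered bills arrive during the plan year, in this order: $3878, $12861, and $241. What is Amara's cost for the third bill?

$24.10

Bill 1, $3878: $1943 to deductible, leaving $1935; coinsurance $1935 × 10% = $193.50. Cost to member: $2136.50. OOP to date $2136.50.
Bill 2, $12861: 10% coinsurance on $12861 = $1286.10. Member pays $1286.10; OOP now $3422.60.
Bill 3, $241: deductible met; 10% of $241 = $24.10. Member pays $24.10; OOP now $3446.70.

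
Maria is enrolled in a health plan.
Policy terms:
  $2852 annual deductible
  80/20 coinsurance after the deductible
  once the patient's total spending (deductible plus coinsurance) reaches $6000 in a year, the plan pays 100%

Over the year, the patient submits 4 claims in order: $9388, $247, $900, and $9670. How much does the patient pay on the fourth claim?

$1611.40

Claim 1 ($9388): deductible takes $2852, $6536 remains; 20% of $6536 = $1307.20. Patient pays $4159.20; OOP now $4159.20.
Claim 2 ($247): deductible already satisfied, so patient's share is 20% × $247 = $49.40. Patient pays $49.40; OOP now $4208.60.
Claim 3 ($900): deductible already satisfied, so patient's share is 20% × $900 = $180. Cost to patient: $180. OOP to date $4388.60.
Claim 4 ($9670): deductible met; 20% of $9670 = $1934. OOP would hit $6322.60 > $6000, so the cap limits the patient to $6000 − $4388.60 = $1611.40.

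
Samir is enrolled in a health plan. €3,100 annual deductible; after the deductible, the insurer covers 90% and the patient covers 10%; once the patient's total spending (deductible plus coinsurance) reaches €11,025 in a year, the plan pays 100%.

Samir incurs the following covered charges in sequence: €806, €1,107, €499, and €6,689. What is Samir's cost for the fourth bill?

€1,288.10

Bill 1, €806: entire amount goes to the deductible. Patient owes €806 (running OOP €806).
Bill 2, €1,107: all of it applies to the deductible. Patient owes €1,107 (running OOP €1,913).
Bill 3, €499: all of it applies to the deductible. Patient pays €499; OOP now €2,412.
Bill 4, €6,689: €688 to deductible, leaving €6,001; coinsurance €6,001 × 10% = €600.10. Cost to patient: €1,288.10. OOP to date €3,700.10.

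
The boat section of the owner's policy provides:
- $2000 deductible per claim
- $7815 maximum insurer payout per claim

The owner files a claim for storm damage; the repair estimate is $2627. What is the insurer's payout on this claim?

$627

Subtract the deductible: $2627 − $2000 = $627.
That's under the $7815 cap, so the insurer reimburses the full $627.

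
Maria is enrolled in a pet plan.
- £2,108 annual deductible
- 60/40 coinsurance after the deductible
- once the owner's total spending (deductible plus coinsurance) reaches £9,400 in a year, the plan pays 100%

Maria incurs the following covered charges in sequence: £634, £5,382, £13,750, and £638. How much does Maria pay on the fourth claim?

£228.80

Claim 1 — £634: all of it applies to the deductible. Owner owes £634 (running OOP £634).
Claim 2 — £5,382: deductible takes £1,474, £3,908 remains; coinsurance £3,908 × 40% = £1,563.20. Owner pays £3,037.20; OOP now £3,671.20.
Claim 3 — £13,750: deductible already satisfied, so owner's share is 40% × £13,750 = £5,500. Owner owes £5,500 (running OOP £9,171.20).
Claim 4 — £638: 40% coinsurance on £638 = £255.20. OOP would hit £9,426.40 > £9,400, so the cap limits the owner to £9,400 − £9,171.20 = £228.80.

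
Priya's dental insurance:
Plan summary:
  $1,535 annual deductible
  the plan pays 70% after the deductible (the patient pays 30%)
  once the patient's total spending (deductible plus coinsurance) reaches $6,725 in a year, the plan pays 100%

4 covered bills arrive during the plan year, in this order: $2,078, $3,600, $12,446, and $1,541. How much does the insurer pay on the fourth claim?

$1,327.70

Claim 1 ($2,078): $1,535 finishes the deductible; $543 goes to coinsurance; coinsurance $543 × 30% = $162.90. Patient pays $1,697.90; OOP now $1,697.90. Plan pays $2,078 − $1,697.90 = $380.10.
Claim 2 ($3,600): deductible met; 30% of $3,600 = $1,080. Patient owes $1,080 (running OOP $2,777.90). Plan pays $3,600 − $1,080 = $2,520.
Claim 3 ($12,446): 30% coinsurance on $12,446 = $3,733.80. Patient owes $3,733.80 (running OOP $6,511.70). Insurer: $12,446 − $3,733.80 = $8,712.20.
Claim 4 ($1,541): deductible met; 30% of $1,541 = $462.30. OOP would hit $6,974 > $6,725, so the cap limits the patient to $6,725 − $6,511.70 = $213.30. Insurer: $1,541 − $213.30 = $1,327.70.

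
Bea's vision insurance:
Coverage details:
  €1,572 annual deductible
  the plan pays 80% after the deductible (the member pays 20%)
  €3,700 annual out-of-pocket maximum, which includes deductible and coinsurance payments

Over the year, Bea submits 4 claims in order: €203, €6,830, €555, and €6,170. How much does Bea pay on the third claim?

#1 (€203): fully absorbed by the deductible. Member owes €203 (running OOP €203).
#2 (€6,830): €1,369 finishes the deductible; €5,461 goes to coinsurance; member's 20% is €1,092.20. Cost to member: €2,461.20. OOP to date €2,664.20.
#3 (€555): deductible already satisfied, so member's share is 20% × €555 = €111. Cost to member: €111. OOP to date €2,775.20.

€111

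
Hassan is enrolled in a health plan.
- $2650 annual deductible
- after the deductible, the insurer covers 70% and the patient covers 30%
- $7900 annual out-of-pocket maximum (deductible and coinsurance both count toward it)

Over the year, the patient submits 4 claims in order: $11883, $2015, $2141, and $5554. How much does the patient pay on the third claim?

$642.30

Bill 1, $11883: $2650 to deductible, leaving $9233; patient's 30% is $2769.90. Patient pays $5419.90; OOP now $5419.90.
Bill 2, $2015: deductible already satisfied, so patient's share is 30% × $2015 = $604.50. Patient pays $604.50; OOP now $6024.40.
Bill 3, $2141: 30% coinsurance on $2141 = $642.30. Patient pays $642.30; OOP now $6666.70.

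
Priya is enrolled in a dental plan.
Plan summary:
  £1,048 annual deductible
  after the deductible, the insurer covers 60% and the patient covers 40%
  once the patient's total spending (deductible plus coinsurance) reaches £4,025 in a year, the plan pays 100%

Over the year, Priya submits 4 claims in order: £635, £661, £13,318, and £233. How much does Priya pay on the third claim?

£2,877.80

Bill 1, £635: all of it applies to the deductible. Cost to patient: £635. OOP to date £635.
Bill 2, £661: deductible takes £413, £248 remains; patient's 40% is £99.20. Patient pays £512.20; OOP now £1,147.20.
Bill 3, £13,318: deductible met; 40% of £13,318 = £5,327.20. That would push OOP to £6,474.40, over the £4,025 cap, so patient pays £4,025 − £1,147.20 = £2,877.80.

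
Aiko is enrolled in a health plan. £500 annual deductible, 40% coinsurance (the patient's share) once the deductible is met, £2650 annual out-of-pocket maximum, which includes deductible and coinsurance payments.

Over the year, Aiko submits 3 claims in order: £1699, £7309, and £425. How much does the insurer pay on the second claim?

#1 (£1699): £500 finishes the deductible; £1199 goes to coinsurance; 40% of £1199 = £479.60. Cost to patient: £979.60. OOP to date £979.60. Plan pays £1699 − £979.60 = £719.40.
#2 (£7309): deductible met; 40% of £7309 = £2923.60. That would push OOP to £3903.20, over the £2650 cap, so patient pays £2650 − £979.60 = £1670.40. Plan pays £7309 − £1670.40 = £5638.60.

£5638.60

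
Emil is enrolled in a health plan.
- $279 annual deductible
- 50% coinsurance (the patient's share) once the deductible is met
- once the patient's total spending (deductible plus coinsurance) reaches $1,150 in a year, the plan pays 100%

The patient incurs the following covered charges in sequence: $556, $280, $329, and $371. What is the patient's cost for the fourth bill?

$185.50

#1 ($556): $279 finishes the deductible; $277 goes to coinsurance; patient's 50% is $138.50. Patient pays $417.50; OOP now $417.50.
#2 ($280): deductible met; 50% of $280 = $140. Patient pays $140; OOP now $557.50.
#3 ($329): deductible already satisfied, so patient's share is 50% × $329 = $164.50. Cost to patient: $164.50. OOP to date $722.
#4 ($371): 50% coinsurance on $371 = $185.50. Patient owes $185.50 (running OOP $907.50).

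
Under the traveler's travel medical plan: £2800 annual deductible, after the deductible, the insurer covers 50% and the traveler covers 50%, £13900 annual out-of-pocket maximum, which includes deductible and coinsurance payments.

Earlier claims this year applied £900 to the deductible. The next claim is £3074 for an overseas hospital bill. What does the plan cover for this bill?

£900 of the £2800 deductible is already met, leaving £1900.
After the £1900 deductible portion, £3074 − £1900 = £1174 is subject to coinsurance.
50% of £1174 = £587 falls to the traveler.
That puts the traveler's cost at £1900 + £587 = £2487 before any cap.
Total out-of-pocket so far would be £900 + £2487 = £3387, below the £13900 cap — no reduction.
The insurer covers the remainder: £3074 − £2487 = £587.

£587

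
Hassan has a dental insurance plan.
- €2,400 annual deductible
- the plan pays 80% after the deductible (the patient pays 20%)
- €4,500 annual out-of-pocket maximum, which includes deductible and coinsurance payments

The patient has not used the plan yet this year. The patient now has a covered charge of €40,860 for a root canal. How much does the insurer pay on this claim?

Nothing has been paid toward the €2,400 deductible, so the first €2,400 of this charge is applied there.
That leaves €40,860 − €2,400 = €38,460 for coinsurance.
Patient's 20% share of €38,460 is €7,692.
Patient responsibility before any cap: €2,400 + €7,692 = €10,092.
Year-to-date out-of-pocket would reach €0 + €10,092 = €10,092, above the €4,500 maximum, so the patient pays only €4,500 − €0 = €4,500.
The plan picks up €40,860 − €4,500 = €36,360.

€36,360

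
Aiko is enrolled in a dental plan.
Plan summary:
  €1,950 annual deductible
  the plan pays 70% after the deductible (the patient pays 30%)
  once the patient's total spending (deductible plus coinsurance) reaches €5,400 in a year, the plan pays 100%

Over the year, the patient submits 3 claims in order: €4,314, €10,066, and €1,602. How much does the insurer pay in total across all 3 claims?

€10,582

Claim 1 — €4,314: deductible takes €1,950, €2,364 remains; patient's 30% is €709.20. Patient pays €2,659.20; OOP now €2,659.20. Plan pays €4,314 − €2,659.20 = €1,654.80.
Claim 2 — €10,066: 30% coinsurance on €10,066 = €3,019.80. Adding that to €2,659.20 gives €5,679, past the €5,400 cap; patient pays only €5,400 − €2,659.20 = €2,740.80. Plan pays €10,066 − €2,740.80 = €7,325.20.
Claim 3 — €1,602: deductible met; 30% of €1,602 = €480.60. That would push OOP to €5,880.60, over the €5,400 cap, so patient pays €5,400 − €5,400 = €0. Plan pays €1,602 − €0 = €1,602.
Insurer total = bills − patient's total = €15,982 − €5,400 = €10,582.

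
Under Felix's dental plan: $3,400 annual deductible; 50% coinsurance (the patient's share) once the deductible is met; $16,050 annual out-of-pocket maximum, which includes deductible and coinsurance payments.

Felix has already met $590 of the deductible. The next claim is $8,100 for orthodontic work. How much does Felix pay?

$5,455

Remaining deductible: $3,400 − $590 = $2,810.
That leaves $8,100 − $2,810 = $5,290 for coinsurance.
50% of $5,290 = $2,645 falls to the patient.
Patient responsibility before any cap: $2,810 + $2,645 = $5,455.
Cumulative spending $590 + $5,455 = $6,045 stays under the $16,050 maximum.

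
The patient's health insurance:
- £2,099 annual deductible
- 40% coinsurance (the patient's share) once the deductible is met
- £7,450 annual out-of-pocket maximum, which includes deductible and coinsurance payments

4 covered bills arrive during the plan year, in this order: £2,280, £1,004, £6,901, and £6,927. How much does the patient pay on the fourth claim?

£2,116.60

Bill 1, £2,280: £2,099 to deductible, leaving £181; coinsurance £181 × 40% = £72.40. Cost to patient: £2,171.40. OOP to date £2,171.40.
Bill 2, £1,004: 40% coinsurance on £1,004 = £401.60. Patient owes £401.60 (running OOP £2,573).
Bill 3, £6,901: deductible already satisfied, so patient's share is 40% × £6,901 = £2,760.40. Patient pays £2,760.40; OOP now £5,333.40.
Bill 4, £6,927: 40% coinsurance on £6,927 = £2,770.80. OOP would hit £8,104.20 > £7,450, so the cap limits the patient to £7,450 − £5,333.40 = £2,116.60.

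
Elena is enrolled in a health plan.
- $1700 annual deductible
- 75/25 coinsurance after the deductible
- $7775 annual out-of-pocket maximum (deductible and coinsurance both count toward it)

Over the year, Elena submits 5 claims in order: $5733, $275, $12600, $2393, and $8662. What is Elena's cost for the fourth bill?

$598.25

#1 ($5733): deductible takes $1700, $4033 remains; 25% of $4033 = $1008.25. Patient pays $2708.25; OOP now $2708.25.
#2 ($275): deductible met; 25% of $275 = $68.75. Patient owes $68.75 (running OOP $2777).
#3 ($12600): deductible already satisfied, so patient's share is 25% × $12600 = $3150. Cost to patient: $3150. OOP to date $5927.
#4 ($2393): deductible met; 25% of $2393 = $598.25. Patient pays $598.25; OOP now $6525.25.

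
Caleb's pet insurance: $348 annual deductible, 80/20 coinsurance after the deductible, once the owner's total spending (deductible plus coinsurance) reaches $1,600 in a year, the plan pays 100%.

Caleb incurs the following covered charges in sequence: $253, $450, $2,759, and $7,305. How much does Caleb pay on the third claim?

#1 ($253): all of it applies to the deductible. Cost to owner: $253. OOP to date $253.
#2 ($450): $95 to deductible, leaving $355; coinsurance $355 × 20% = $71. Cost to owner: $166. OOP to date $419.
#3 ($2,759): deductible already satisfied, so owner's share is 20% × $2,759 = $551.80. Owner pays $551.80; OOP now $970.80.

$551.80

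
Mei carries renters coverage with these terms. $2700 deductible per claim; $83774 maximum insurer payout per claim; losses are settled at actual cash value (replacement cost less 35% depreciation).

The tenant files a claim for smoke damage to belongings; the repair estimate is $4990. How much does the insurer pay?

Depreciate 35%: the covered value is $4990 × 0.65 = $3243.50.
After the deductible, $3243.50 − $2700 = $543.50 remains.
$543.50 ≤ $83774, so the limit doesn't bind; insurer pays $543.50.

$543.50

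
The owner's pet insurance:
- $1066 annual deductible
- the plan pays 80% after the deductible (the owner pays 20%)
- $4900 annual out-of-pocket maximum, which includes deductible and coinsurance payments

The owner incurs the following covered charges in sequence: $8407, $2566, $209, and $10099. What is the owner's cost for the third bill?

$41.80

Claim 1 — $8407: $1066 to deductible, leaving $7341; 20% of $7341 = $1468.20. Owner pays $2534.20; OOP now $2534.20.
Claim 2 — $2566: deductible met; 20% of $2566 = $513.20. Owner pays $513.20; OOP now $3047.40.
Claim 3 — $209: 20% coinsurance on $209 = $41.80. Owner owes $41.80 (running OOP $3089.20).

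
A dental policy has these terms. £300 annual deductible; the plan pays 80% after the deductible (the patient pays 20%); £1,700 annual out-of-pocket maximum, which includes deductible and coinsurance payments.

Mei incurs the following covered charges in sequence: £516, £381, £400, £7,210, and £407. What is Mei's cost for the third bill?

£80

#1 (£516): £300 finishes the deductible; £216 goes to coinsurance; patient's 20% is £43.20. Patient owes £343.20 (running OOP £343.20).
#2 (£381): 20% coinsurance on £381 = £76.20. Patient pays £76.20; OOP now £419.40.
#3 (£400): deductible met; 20% of £400 = £80. Patient pays £80; OOP now £499.40.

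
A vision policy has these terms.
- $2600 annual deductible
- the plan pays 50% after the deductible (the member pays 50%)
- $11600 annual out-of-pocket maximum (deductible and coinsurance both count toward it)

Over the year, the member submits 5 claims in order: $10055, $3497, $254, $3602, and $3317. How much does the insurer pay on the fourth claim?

$1801

Claim 1 ($10055): $2600 finishes the deductible; $7455 goes to coinsurance; 50% of $7455 = $3727.50. Member pays $6327.50; OOP now $6327.50. Insurer: $10055 − $6327.50 = $3727.50.
Claim 2 ($3497): deductible already satisfied, so member's share is 50% × $3497 = $1748.50. Cost to member: $1748.50. OOP to date $8076. Plan pays $3497 − $1748.50 = $1748.50.
Claim 3 ($254): deductible already satisfied, so member's share is 50% × $254 = $127. Member pays $127; OOP now $8203. Plan pays $254 − $127 = $127.
Claim 4 ($3602): 50% coinsurance on $3602 = $1801. Member owes $1801 (running OOP $10004). Plan pays $3602 − $1801 = $1801.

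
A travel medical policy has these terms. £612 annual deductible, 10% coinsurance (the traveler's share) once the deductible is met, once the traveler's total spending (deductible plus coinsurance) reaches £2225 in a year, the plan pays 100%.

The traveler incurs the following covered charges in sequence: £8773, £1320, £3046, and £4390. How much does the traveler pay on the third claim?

Bill 1, £8773: £612 finishes the deductible; £8161 goes to coinsurance; coinsurance £8161 × 10% = £816.10. Traveler pays £1428.10; OOP now £1428.10.
Bill 2, £1320: 10% coinsurance on £1320 = £132. Cost to traveler: £132. OOP to date £1560.10.
Bill 3, £3046: deductible already satisfied, so traveler's share is 10% × £3046 = £304.60. Traveler owes £304.60 (running OOP £1864.70).

£304.60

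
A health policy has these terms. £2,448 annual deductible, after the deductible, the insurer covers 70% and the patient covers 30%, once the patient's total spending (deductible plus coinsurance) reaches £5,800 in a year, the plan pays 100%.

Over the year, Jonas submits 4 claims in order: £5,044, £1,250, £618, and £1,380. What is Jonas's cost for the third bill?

Claim 1 (£5,044): £2,448 to deductible, leaving £2,596; patient's 30% is £778.80. Cost to patient: £3,226.80. OOP to date £3,226.80.
Claim 2 (£1,250): deductible met; 30% of £1,250 = £375. Patient owes £375 (running OOP £3,601.80).
Claim 3 (£618): 30% coinsurance on £618 = £185.40. Patient owes £185.40 (running OOP £3,787.20).

£185.40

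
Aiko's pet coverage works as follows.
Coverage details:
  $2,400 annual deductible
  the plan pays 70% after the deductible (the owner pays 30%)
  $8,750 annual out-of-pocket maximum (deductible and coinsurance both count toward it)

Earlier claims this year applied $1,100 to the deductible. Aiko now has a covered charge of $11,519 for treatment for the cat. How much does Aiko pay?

$4,365.70

Deductible still to meet: $2,400 − $1,100 = $1,300.
The remaining $10,219 (= $11,519 − $1,300) moves to coinsurance.
Owner's 30% share of $10,219 is $3,065.70.
That puts the owner's cost at $1,300 + $3,065.70 = $4,365.70 before any cap.
Cumulative spending $1,100 + $4,365.70 = $5,465.70 stays under the $8,750 maximum.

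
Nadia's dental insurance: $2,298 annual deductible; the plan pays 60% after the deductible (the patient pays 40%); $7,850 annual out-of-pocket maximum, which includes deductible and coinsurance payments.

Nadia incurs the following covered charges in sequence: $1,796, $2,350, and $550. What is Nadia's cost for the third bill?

$220

#1 ($1,796): all of it applies to the deductible. Cost to patient: $1,796. OOP to date $1,796.
#2 ($2,350): deductible takes $502, $1,848 remains; coinsurance $1,848 × 40% = $739.20. Patient pays $1,241.20; OOP now $3,037.20.
#3 ($550): deductible already satisfied, so patient's share is 40% × $550 = $220. Cost to patient: $220. OOP to date $3,257.20.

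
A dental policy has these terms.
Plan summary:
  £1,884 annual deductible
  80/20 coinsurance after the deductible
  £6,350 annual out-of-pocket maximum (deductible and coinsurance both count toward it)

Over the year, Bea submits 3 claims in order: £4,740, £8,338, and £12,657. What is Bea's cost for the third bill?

£2,227.20

#1 (£4,740): £1,884 to deductible, leaving £2,856; coinsurance £2,856 × 20% = £571.20. Patient owes £2,455.20 (running OOP £2,455.20).
#2 (£8,338): 20% coinsurance on £8,338 = £1,667.60. Patient pays £1,667.60; OOP now £4,122.80.
#3 (£12,657): deductible met; 20% of £12,657 = £2,531.40. Adding that to £4,122.80 gives £6,654.20, past the £6,350 cap; patient pays only £6,350 − £4,122.80 = £2,227.20.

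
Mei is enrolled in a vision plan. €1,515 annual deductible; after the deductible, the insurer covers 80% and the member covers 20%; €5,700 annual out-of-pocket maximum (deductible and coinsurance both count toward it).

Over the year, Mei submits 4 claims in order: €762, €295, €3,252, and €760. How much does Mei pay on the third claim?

€1,016.80

#1 (€762): entire amount goes to the deductible. Member owes €762 (running OOP €762).
#2 (€295): entire amount goes to the deductible. Member pays €295; OOP now €1,057.
#3 (€3,252): deductible takes €458, €2,794 remains; member's 20% is €558.80. Member owes €1,016.80 (running OOP €2,073.80).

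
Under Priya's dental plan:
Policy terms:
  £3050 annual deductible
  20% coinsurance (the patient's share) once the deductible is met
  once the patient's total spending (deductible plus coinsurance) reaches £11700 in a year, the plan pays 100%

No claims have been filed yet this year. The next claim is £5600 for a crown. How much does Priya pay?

Deductible not yet touched, so the first £3050 of the bill goes to the deductible.
The remaining £2550 (= £5600 − £3050) moves to coinsurance.
Coinsurance: £2550 × 20% = £510.
That puts the patient's cost at £3050 + £510 = £3560 before any cap.
Cumulative spending £0 + £3560 = £3560 stays under the £11700 maximum.

£3560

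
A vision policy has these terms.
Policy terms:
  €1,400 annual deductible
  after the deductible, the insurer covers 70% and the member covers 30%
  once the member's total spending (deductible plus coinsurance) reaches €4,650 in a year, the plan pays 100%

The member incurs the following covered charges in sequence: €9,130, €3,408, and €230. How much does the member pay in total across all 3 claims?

Bill 1, €9,130: deductible takes €1,400, €7,730 remains; 30% of €7,730 = €2,319. Member owes €3,719 (running OOP €3,719).
Bill 2, €3,408: deductible already satisfied, so member's share is 30% × €3,408 = €1,022.40. OOP would hit €4,741.40 > €4,650, so the cap limits the member to €4,650 − €3,719 = €931.
Bill 3, €230: deductible met; 30% of €230 = €69. OOP would hit €4,719 > €4,650, so the cap limits the member to €4,650 − €4,650 = €0.
Total paid by the member: €3,719 + €931 + €0 = €4,650.

€4,650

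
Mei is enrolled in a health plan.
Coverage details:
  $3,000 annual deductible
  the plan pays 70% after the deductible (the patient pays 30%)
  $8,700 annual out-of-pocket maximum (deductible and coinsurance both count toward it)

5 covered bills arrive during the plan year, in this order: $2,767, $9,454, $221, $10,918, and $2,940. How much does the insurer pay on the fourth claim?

Claim 1 — $2,767: all of it applies to the deductible. Patient pays $2,767; OOP now $2,767. Plan pays $2,767 − $2,767 = $0.
Claim 2 — $9,454: deductible takes $233, $9,221 remains; coinsurance $9,221 × 30% = $2,766.30. Cost to patient: $2,999.30. OOP to date $5,766.30. Insurer: $9,454 − $2,999.30 = $6,454.70.
Claim 3 — $221: deductible already satisfied, so patient's share is 30% × $221 = $66.30. Cost to patient: $66.30. OOP to date $5,832.60. Insurer: $221 − $66.30 = $154.70.
Claim 4 — $10,918: 30% coinsurance on $10,918 = $3,275.40. OOP would hit $9,108 > $8,700, so the cap limits the patient to $8,700 − $5,832.60 = $2,867.40. Plan pays $10,918 − $2,867.40 = $8,050.60.

$8,050.60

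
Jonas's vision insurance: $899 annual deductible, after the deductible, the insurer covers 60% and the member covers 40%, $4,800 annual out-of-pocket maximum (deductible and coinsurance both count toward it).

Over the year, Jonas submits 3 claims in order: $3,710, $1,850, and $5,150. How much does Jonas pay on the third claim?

$2,036.60

Claim 1 ($3,710): $899 to deductible, leaving $2,811; member's 40% is $1,124.40. Member pays $2,023.40; OOP now $2,023.40.
Claim 2 ($1,850): deductible met; 40% of $1,850 = $740. Member owes $740 (running OOP $2,763.40).
Claim 3 ($5,150): 40% coinsurance on $5,150 = $2,060. OOP would hit $4,823.40 > $4,800, so the cap limits the member to $4,800 − $2,763.40 = $2,036.60.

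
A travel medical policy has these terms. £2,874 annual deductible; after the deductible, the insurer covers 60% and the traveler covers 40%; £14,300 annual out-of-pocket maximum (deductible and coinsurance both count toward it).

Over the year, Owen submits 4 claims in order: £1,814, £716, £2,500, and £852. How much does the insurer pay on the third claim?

£1,293.60

#1 (£1,814): fully absorbed by the deductible. Traveler owes £1,814 (running OOP £1,814). Insurer: £1,814 − £1,814 = £0.
#2 (£716): entire amount goes to the deductible. Traveler pays £716; OOP now £2,530. Plan pays £716 − £716 = £0.
#3 (£2,500): deductible takes £344, £2,156 remains; traveler's 40% is £862.40. Cost to traveler: £1,206.40. OOP to date £3,736.40. Plan pays £2,500 − £1,206.40 = £1,293.60.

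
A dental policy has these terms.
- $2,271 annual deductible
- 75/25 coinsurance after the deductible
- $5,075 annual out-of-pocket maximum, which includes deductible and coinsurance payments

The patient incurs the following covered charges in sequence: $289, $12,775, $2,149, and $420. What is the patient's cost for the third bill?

Claim 1 ($289): fully absorbed by the deductible. Cost to patient: $289. OOP to date $289.
Claim 2 ($12,775): $1,982 to deductible, leaving $10,793; patient's 25% is $2,698.25. Cost to patient: $4,680.25. OOP to date $4,969.25.
Claim 3 ($2,149): 25% coinsurance on $2,149 = $537.25. Adding that to $4,969.25 gives $5,506.50, past the $5,075 cap; patient pays only $5,075 − $4,969.25 = $105.75.

$105.75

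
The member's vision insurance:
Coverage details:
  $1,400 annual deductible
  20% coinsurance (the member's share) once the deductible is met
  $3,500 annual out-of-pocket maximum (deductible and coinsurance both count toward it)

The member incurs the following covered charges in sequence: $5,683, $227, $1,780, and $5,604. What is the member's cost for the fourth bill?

$842

#1 ($5,683): $1,400 to deductible, leaving $4,283; 20% of $4,283 = $856.60. Member pays $2,256.60; OOP now $2,256.60.
#2 ($227): deductible met; 20% of $227 = $45.40. Member pays $45.40; OOP now $2,302.
#3 ($1,780): 20% coinsurance on $1,780 = $356. Cost to member: $356. OOP to date $2,658.
#4 ($5,604): 20% coinsurance on $5,604 = $1,120.80. Adding that to $2,658 gives $3,778.80, past the $3,500 cap; member pays only $3,500 − $2,658 = $842.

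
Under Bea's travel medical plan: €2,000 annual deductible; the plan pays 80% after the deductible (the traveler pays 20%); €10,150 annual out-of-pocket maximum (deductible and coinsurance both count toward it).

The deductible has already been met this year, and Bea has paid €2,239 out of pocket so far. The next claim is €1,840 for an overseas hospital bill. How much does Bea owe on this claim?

€368

With the deductible met, the entire €1,840 is subject to coinsurance.
Traveler's 20% share of €1,840 is €368.
Year-to-date out-of-pocket becomes €2,239 + €368 = €2,607, still under the €10,150 maximum, so no cap applies.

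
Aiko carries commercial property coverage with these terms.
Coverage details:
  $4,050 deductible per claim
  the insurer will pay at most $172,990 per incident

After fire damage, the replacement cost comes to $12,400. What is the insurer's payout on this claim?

$8,350

Less the $4,050 deductible: $12,400 − $4,050 = $8,350.
$8,350 is within the $172,990 limit, so the insurer pays $8,350.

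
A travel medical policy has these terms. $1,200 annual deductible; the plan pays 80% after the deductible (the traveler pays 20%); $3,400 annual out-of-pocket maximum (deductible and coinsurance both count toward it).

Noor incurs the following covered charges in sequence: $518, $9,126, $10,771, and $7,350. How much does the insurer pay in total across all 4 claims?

Bill 1, $518: all of it applies to the deductible. Traveler pays $518; OOP now $518. Insurer: $518 − $518 = $0.
Bill 2, $9,126: $682 to deductible, leaving $8,444; coinsurance $8,444 × 20% = $1,688.80. Traveler owes $2,370.80 (running OOP $2,888.80). Plan pays $9,126 − $2,370.80 = $6,755.20.
Bill 3, $10,771: deductible met; 20% of $10,771 = $2,154.20. Adding that to $2,888.80 gives $5,043, past the $3,400 cap; traveler pays only $3,400 − $2,888.80 = $511.20. Insurer: $10,771 − $511.20 = $10,259.80.
Bill 4, $7,350: 20% coinsurance on $7,350 = $1,470. Adding that to $3,400 gives $4,870, past the $3,400 cap; traveler pays only $3,400 − $3,400 = $0. Insurer: $7,350 − $0 = $7,350.
Insurer total: $0 + $6,755.20 + $10,259.80 + $7,350 = $24,365.

$24,365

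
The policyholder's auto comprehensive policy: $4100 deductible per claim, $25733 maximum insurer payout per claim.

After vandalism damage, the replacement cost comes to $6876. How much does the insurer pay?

$2776

After the deductible, $6876 − $4100 = $2776 remains.
That's under the $25733 cap, so the insurer reimburses the full $2776.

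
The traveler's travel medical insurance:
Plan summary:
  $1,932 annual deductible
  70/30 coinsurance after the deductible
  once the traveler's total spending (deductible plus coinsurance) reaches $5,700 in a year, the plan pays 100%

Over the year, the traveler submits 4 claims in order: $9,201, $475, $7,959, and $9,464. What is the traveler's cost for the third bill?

$1,444.80

Bill 1, $9,201: $1,932 finishes the deductible; $7,269 goes to coinsurance; 30% of $7,269 = $2,180.70. Traveler owes $4,112.70 (running OOP $4,112.70).
Bill 2, $475: deductible met; 30% of $475 = $142.50. Traveler owes $142.50 (running OOP $4,255.20).
Bill 3, $7,959: deductible met; 30% of $7,959 = $2,387.70. OOP would hit $6,642.90 > $5,700, so the cap limits the traveler to $5,700 − $4,255.20 = $1,444.80.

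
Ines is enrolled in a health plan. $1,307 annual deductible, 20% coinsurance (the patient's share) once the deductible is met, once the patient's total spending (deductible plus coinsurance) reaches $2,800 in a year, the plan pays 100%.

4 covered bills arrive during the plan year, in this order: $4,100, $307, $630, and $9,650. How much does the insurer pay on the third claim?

Claim 1 ($4,100): $1,307 finishes the deductible; $2,793 goes to coinsurance; coinsurance $2,793 × 20% = $558.60. Patient owes $1,865.60 (running OOP $1,865.60). Insurer: $4,100 − $1,865.60 = $2,234.40.
Claim 2 ($307): deductible already satisfied, so patient's share is 20% × $307 = $61.40. Patient owes $61.40 (running OOP $1,927). Plan pays $307 − $61.40 = $245.60.
Claim 3 ($630): deductible already satisfied, so patient's share is 20% × $630 = $126. Cost to patient: $126. OOP to date $2,053. Insurer: $630 − $126 = $504.

$504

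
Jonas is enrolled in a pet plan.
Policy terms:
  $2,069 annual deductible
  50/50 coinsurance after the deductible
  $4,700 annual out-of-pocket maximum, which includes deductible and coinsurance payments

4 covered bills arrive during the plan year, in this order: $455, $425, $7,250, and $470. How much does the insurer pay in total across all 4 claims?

$3,900

#1 ($455): all of it applies to the deductible. Owner pays $455; OOP now $455. Plan pays $455 − $455 = $0.
#2 ($425): entire amount goes to the deductible. Cost to owner: $425. OOP to date $880. Insurer: $425 − $425 = $0.
#3 ($7,250): $1,189 finishes the deductible; $6,061 goes to coinsurance; coinsurance $6,061 × 50% = $3,030.50. Deductible plus coinsurance: $1,189 + $3,030.50 = $4,219.50. Adding that to $880 gives $5,099.50, past the $4,700 cap; owner pays only $4,700 − $880 = $3,820. Plan pays $7,250 − $3,820 = $3,430.
#4 ($470): deductible met; 50% of $470 = $235. That would push OOP to $4,935, over the $4,700 cap, so owner pays $4,700 − $4,700 = $0. Insurer: $470 − $0 = $470.
Insurer total = bills − owner's total = $8,600 − $4,700 = $3,900.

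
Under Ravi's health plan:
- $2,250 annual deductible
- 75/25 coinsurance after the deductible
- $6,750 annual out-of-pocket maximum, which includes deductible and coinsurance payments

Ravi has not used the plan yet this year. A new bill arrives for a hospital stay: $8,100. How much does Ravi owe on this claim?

$3,712.50

Nothing has been paid toward the $2,250 deductible, so the first $2,250 of this charge is applied there.
After the $2,250 deductible portion, $8,100 − $2,250 = $5,850 is subject to coinsurance.
Coinsurance: $5,850 × 25% = $1,462.50.
So the patient owes $2,250 + $1,462.50 = $3,712.50 before any cap.
Year-to-date out-of-pocket becomes $0 + $3,712.50 = $3,712.50, still under the $6,750 maximum, so no cap applies.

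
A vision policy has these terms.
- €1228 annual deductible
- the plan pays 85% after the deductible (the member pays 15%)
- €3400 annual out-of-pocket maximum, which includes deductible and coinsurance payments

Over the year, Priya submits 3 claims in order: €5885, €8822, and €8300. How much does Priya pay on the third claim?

#1 (€5885): €1228 to deductible, leaving €4657; member's 15% is €698.55. Member pays €1926.55; OOP now €1926.55.
#2 (€8822): deductible met; 15% of €8822 = €1323.30. Cost to member: €1323.30. OOP to date €3249.85.
#3 (€8300): deductible already satisfied, so member's share is 15% × €8300 = €1245. That would push OOP to €4494.85, over the €3400 cap, so member pays €3400 − €3249.85 = €150.15.

€150.15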